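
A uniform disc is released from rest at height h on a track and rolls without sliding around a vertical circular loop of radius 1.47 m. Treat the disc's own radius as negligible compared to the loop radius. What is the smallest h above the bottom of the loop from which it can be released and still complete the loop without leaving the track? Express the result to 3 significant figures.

For this body I = (1/2)MR², i.e. k = I/(MR²) = 0.5.
At the top, contact is just lost when gravity alone supplies the centripetal force: Mg = Mv_top²/r, i.e. v_top² = gr.
With ω = v/R, the kinetic energy at speed v is ½(1+k)Mv² = (3/4)Mv².
Energy conservation from release (height h) to the top (height 2r): Mgh = Mg(2r) + (3/4)M·gr.
Thus h_min = 2r + (1+k)r/2 = r(2 + 1.5/2) = 1.47 × 2.75 ≈ 4.04 m.

h_min ≈ 4.04 m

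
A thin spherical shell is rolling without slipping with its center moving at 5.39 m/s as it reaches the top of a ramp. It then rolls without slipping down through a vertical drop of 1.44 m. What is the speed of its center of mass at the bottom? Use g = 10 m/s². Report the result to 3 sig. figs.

For this body I = (2/3)MR², i.e. k = I/(MR²) = 2/3.
Pure rolling means v = ωR; then KE = ½Mv² + ½I(v/R)² = ½(1+k)Mv² = (5/6)Mv².
Energy conservation: (5/6)Mv₀² + Mgh = (5/6)Mv², so v² = v₀² + 2gh/(1+k).
v = √(5.39² + 2×10×1.44/1.667) = √46.33 ≈ 6.81 m/s.

v ≈ 6.81 m/s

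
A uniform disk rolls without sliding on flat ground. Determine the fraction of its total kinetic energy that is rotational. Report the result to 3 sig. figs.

With I = (1/2)MR², the ratio k = I/(MR²) is 0.5.
Since ω = v/R, the translational part is ½Mv² and the rotational part is ½I(v/R)² = ½kMv²; the total is ½(1+k)Mv².
The rotational fraction is therefore k/(1+k) = 0.5/1.5 ≈ 0.333.

fraction ≈ 0.333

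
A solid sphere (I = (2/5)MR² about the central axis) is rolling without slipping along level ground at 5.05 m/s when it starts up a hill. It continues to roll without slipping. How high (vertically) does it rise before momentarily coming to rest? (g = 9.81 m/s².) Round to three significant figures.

h ≈ 1.82 m

Here I = (2/5)MR², so the shape factor k = I/(MR²) = 0.4.
The rolling condition ω = v/R makes the rotational term ½I(v/R)² = ½kMv², so KE_total = ½(1+k)Mv² = (7/10)Mv².
All of this converts to potential energy at the highest point: (7/10)Mv₀² = Mgh.
Thus h = (1+k)v₀²/(2g) = 1.4 × 5.05² / (2 × 9.81) ≈ 1.82 m.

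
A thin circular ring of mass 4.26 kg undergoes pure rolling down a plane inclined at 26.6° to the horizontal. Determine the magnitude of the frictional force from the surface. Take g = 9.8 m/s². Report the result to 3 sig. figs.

f ≈ 9.35 N

Here I = MR², so the shape factor k = I/(MR²) = 1.
Newton's second law down the slope: Mg sinθ − f = Ma. The torque equation fR = Iα (with α = a/R) gives f = kMa.
Combining, a = g sinθ/(1+k) and f = kMa = kMg sinθ/(1+k).
f = 1 × 4.26 × 9.8 × sin26.6° / 2 ≈ 9.35 N.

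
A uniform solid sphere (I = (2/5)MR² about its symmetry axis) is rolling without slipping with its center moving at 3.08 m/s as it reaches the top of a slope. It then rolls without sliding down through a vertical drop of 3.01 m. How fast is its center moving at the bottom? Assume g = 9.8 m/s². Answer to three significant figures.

v ≈ 7.19 m/s

For this body I = (2/5)MR², i.e. k = I/(MR²) = 0.4.
Rolling without slipping gives ω = v/R, so the total kinetic energy is ½Mv² + ½Iω² = ½(1+k)Mv² = (7/10)Mv².
Energy conservation: (7/10)Mv₀² + Mgh = (7/10)Mv², so v² = v₀² + 2gh/(1+k).
v = √(3.08² + 2×9.8×3.01/1.4) = √51.63 ≈ 7.19 m/s.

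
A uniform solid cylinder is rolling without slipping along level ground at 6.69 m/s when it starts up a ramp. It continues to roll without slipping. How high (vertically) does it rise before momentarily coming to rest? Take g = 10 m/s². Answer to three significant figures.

h ≈ 3.36 m

With I = (1/2)MR², the ratio k = I/(MR²) is 0.5.
Pure rolling means v = ωR; then KE = ½Mv² + ½I(v/R)² = ½(1+k)Mv² = (3/4)Mv².
All of this converts to potential energy at the highest point: (3/4)Mv₀² = Mgh.
Thus h = (1+k)v₀²/(2g) = 1.5 × 6.69² / (2 × 10) ≈ 3.36 m.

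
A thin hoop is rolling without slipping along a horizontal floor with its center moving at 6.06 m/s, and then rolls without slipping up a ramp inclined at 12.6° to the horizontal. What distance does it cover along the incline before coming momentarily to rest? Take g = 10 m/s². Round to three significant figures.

With I = MR², the ratio k = I/(MR²) is 1.
Pure rolling means v = ωR; then KE = ½Mv² + ½I(v/R)² = ½(1+k)Mv² = Mv².
Setting this equal to Mgh gives the vertical rise h = (1+k)v₀²/(2g) = 2×6.06²/(2×10) = 3.672 m.
The distance along the slope is d = h/sinθ = 3.672/sin12.6° ≈ 16.8 m.

d ≈ 16.8 m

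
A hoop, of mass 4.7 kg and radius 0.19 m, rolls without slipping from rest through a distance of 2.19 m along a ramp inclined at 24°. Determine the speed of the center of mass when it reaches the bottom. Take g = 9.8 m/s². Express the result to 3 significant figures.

The moment of inertia is MR², giving k ≡ I/(MR²) = 1.
Rolling without slipping gives ω = v/R, so the total kinetic energy is ½Mv² + ½Iω² = ½(1+k)Mv² = Mv².
The vertical drop is h = L sinθ = 2.19 × sin24° = 0.8908 m.
Setting Mgh = Mv² gives v = √(2gh/(1+k)) = √(2·9.8·0.8908/2) ≈ 2.95 m/s.

v ≈ 2.95 m/s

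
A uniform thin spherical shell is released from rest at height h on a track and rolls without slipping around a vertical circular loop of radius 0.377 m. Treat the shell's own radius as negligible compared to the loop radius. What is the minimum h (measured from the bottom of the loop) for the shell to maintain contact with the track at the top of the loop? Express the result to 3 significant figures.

With I = (2/3)MR², the ratio k = I/(MR²) is 2/3.
At the top, contact is just lost when gravity alone supplies the centripetal force: Mg = Mv_top²/r, i.e. v_top² = gr.
With ω = v/R, the kinetic energy at speed v is ½(1+k)Mv² = (5/6)Mv².
Energy conservation from release (height h) to the top (height 2r): Mgh = Mg(2r) + (5/6)M·gr.
Thus h_min = 2r + (1+k)r/2 = r(2 + 1.667/2) = 0.377 × 2.833 ≈ 1.07 m.

h_min ≈ 1.07 m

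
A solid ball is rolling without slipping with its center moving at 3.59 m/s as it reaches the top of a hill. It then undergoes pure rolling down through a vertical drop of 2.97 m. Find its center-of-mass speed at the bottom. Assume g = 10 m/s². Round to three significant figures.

v ≈ 7.44 m/s

With I = (2/5)MR², the ratio k = I/(MR²) is 0.4.
Since it rolls without slipping, ω = v/R and KE = ½Mv² + ½Iω² = ½(1+k)Mv² = (7/10)Mv².
Conserving energy between top and bottom: (7/10)Mv² = (7/10)Mv₀² + Mgh, hence v² = v₀² + 2gh/(1+k).
v = √(3.59² + 2×10×2.97/1.4) = √55.32 ≈ 7.44 m/s.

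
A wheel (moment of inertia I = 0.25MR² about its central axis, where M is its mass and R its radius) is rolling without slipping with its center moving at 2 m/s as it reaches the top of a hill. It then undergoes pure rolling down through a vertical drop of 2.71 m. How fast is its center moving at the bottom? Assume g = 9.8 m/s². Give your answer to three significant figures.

For this body I = 0.25MR², i.e. k = I/(MR²) = 0.25.
Since it rolls without slipping, ω = v/R and KE = ½Mv² + ½Iω² = ½(1+k)Mv² = (5/8)Mv².
Conserving energy between top and bottom: (5/8)Mv² = (5/8)Mv₀² + Mgh, hence v² = v₀² + 2gh/(1+k).
v = √(2² + 2×9.8×2.71/1.25) = √46.49 ≈ 6.82 m/s.

v ≈ 6.82 m/s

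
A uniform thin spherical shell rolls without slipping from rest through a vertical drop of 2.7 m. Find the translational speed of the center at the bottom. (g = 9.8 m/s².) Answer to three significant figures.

v ≈ 5.63 m/s

With I = (2/3)MR², the ratio k = I/(MR²) is 2/3.
Pure rolling means v = ωR; then KE = ½Mv² + ½I(v/R)² = ½(1+k)Mv² = (5/6)Mv².
Setting Mgh = (5/6)Mv² gives v = √(2gh/(1+k)) = √(2·9.8·2.7/1.667) ≈ 5.63 m/s.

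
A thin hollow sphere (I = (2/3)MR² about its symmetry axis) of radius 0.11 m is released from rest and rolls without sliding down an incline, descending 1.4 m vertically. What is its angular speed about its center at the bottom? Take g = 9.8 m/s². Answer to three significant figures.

For this body I = (2/3)MR², i.e. k = I/(MR²) = 2/3.
Pure rolling means v = ωR; then KE = ½Mv² + ½I(v/R)² = ½(1+k)Mv² = (5/6)Mv².
Energy conservation Mgh = ½(1+k)Mv² gives v = √(2gh/(1+k)) = √(2 × 9.8 × 1.4 / 1.667) = 4.058 m/s.
Then ω = v/R = 4.058 / 0.11 ≈ 36.9 rad/s.

ω ≈ 36.9 rad/s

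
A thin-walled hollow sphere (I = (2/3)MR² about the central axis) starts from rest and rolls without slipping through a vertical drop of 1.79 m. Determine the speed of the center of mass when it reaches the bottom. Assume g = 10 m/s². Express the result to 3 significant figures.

For this body I = (2/3)MR², i.e. k = I/(MR²) = 2/3.
The rolling condition ω = v/R makes the rotational term ½I(v/R)² = ½kMv², so KE_total = ½(1+k)Mv² = (5/6)Mv².
Setting Mgh = (5/6)Mv² gives v = √(2gh/(1+k)) = √(2·10·1.79/1.667) ≈ 4.63 m/s.

v ≈ 4.63 m/s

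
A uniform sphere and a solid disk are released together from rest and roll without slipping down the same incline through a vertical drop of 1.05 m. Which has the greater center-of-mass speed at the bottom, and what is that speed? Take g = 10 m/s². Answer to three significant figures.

the uniform sphere, at v ≈ 3.87 m/s

For rolling without slipping, Mgh = ½(1+k)Mv² where k = I/(MR²), so v = √(2gh/(1+k)).
Uniform sphere: k = 0.4, giving v = √(2×10×1.05/1.4) = 3.873 m/s.
Solid disk: k = 0.5, giving v = √(2×10×1.05/1.5) = 3.742 m/s.
The smaller k wins: the uniform sphere, at ≈ 3.87 m/s.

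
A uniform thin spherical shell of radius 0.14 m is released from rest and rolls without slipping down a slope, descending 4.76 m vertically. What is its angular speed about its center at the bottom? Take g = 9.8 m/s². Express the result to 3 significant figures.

For this body I = (2/3)MR², i.e. k = I/(MR²) = 2/3.
Since it rolls without slipping, ω = v/R and KE = ½Mv² + ½Iω² = ½(1+k)Mv² = (5/6)Mv².
Energy conservation Mgh = ½(1+k)Mv² gives v = √(2gh/(1+k)) = √(2 × 9.8 × 4.76 / 1.667) = 7.482 m/s.
Then ω = v/R = 7.482 / 0.14 ≈ 53.4 rad/s.

ω ≈ 53.4 rad/s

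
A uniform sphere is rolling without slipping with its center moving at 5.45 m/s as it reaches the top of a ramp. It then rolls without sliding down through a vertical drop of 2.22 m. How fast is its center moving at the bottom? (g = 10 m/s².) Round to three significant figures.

v ≈ 7.84 m/s

The moment of inertia is (2/5)MR², giving k ≡ I/(MR²) = 0.4.
Since it rolls without slipping, ω = v/R and KE = ½Mv² + ½Iω² = ½(1+k)Mv² = (7/10)Mv².
Conserving energy between top and bottom: (7/10)Mv² = (7/10)Mv₀² + Mgh, hence v² = v₀² + 2gh/(1+k).
v = √(5.45² + 2×10×2.22/1.4) = √61.42 ≈ 7.84 m/s.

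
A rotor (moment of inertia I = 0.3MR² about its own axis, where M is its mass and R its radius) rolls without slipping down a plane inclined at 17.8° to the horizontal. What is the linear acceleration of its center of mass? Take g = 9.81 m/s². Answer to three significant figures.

a ≈ 2.31 m/s²

With I = 0.3MR², the ratio k = I/(MR²) is 0.3.
Newton's second law down the slope: Mg sinθ − f = Ma. The torque equation fR = Iα (with α = a/R) gives f = kMa.
Eliminating f: Mg sinθ = (1+k)Ma, so a = g sinθ/(1+k) = 9.81 × sin17.8° / 1.3 ≈ 2.31 m/s².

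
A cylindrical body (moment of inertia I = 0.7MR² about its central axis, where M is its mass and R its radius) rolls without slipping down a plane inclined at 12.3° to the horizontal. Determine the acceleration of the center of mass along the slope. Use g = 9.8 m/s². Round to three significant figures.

a ≈ 1.23 m/s²

Here I = 0.7MR², so the shape factor k = I/(MR²) = 0.7.
Newton's second law down the slope: Mg sinθ − f = Ma. The torque equation fR = Iα (with α = a/R) gives f = kMa.
Eliminating f: Mg sinθ = (1+k)Ma, so a = g sinθ/(1+k) = 9.8 × sin12.3° / 1.7 ≈ 1.23 m/s².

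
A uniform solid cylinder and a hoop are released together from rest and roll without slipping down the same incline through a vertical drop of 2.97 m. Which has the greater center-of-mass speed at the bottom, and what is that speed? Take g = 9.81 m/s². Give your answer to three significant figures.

the uniform solid cylinder, at v ≈ 6.23 m/s

For rolling without slipping, Mgh = ½(1+k)Mv² where k = I/(MR²), so v = √(2gh/(1+k)).
Uniform solid cylinder: k = 0.5, giving v = √(2×9.81×2.97/1.5) = 6.233 m/s.
Hoop: k = 1, giving v = √(2×9.81×2.97/2) = 5.398 m/s.
The smaller k wins: the uniform solid cylinder, at ≈ 6.23 m/s.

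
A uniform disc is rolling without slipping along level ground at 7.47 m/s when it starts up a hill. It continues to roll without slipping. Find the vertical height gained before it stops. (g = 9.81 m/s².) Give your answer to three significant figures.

h ≈ 4.27 m

The moment of inertia is (1/2)MR², giving k ≡ I/(MR²) = 0.5.
Rolling without slipping gives ω = v/R, so the total kinetic energy is ½Mv² + ½Iω² = ½(1+k)Mv² = (3/4)Mv².
All of this converts to potential energy at the highest point: (3/4)Mv₀² = Mgh.
Thus h = (1+k)v₀²/(2g) = 1.5 × 7.47² / (2 × 9.81) ≈ 4.27 m.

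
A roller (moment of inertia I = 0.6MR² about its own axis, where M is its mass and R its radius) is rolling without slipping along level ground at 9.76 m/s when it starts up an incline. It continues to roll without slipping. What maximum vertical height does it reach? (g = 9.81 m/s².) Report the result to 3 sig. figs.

h ≈ 7.77 m

With I = 0.6MR², the ratio k = I/(MR²) is 0.6.
Pure rolling means v = ωR; then KE = ½Mv² + ½I(v/R)² = ½(1+k)Mv² = (4/5)Mv².
All of this converts to potential energy at the highest point: (4/5)Mv₀² = Mgh.
Thus h = (1+k)v₀²/(2g) = 1.6 × 9.76² / (2 × 9.81) ≈ 7.77 m.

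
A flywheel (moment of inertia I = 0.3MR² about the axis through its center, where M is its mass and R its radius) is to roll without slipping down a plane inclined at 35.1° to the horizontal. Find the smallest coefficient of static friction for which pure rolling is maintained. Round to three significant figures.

μ_min ≈ 0.162

The moment of inertia is 0.3MR², giving k ≡ I/(MR²) = 0.3.
Translational: Mg sinθ − f = Ma. Rotational about the CM: fR = Iα = kMRa, so f = kMa.
These give a = g sinθ/(1+k) and the required friction f = kMg sinθ/(1+k).
With N = Mg cosθ, the no-slip condition f ≤ μN gives μ_min = f/N = k tanθ/(1+k).
μ_min = 0.3 × tan35.1° / 1.3 ≈ 0.162.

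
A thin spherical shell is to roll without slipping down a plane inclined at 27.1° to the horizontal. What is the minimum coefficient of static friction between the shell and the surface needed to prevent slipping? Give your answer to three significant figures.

μ_min ≈ 0.205

The moment of inertia is (2/3)MR², giving k ≡ I/(MR²) = 2/3.
Translational: Mg sinθ − f = Ma. Rotational about the CM: fR = Iα = kMRa, so f = kMa.
These give a = g sinθ/(1+k) and the required friction f = kMg sinθ/(1+k).
With N = Mg cosθ, the no-slip condition f ≤ μN gives μ_min = f/N = k tanθ/(1+k).
μ_min = (2/3) × tan27.1° / 1.667 ≈ 0.205.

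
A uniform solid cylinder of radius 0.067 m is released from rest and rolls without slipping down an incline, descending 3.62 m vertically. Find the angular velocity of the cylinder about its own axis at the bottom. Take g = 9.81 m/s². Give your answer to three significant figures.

ω ≈ 103 rad/s

With I = (1/2)MR², the ratio k = I/(MR²) is 0.5.
Pure rolling means v = ωR; then KE = ½Mv² + ½I(v/R)² = ½(1+k)Mv² = (3/4)Mv².
Energy conservation Mgh = ½(1+k)Mv² gives v = √(2gh/(1+k)) = √(2 × 9.81 × 3.62 / 1.5) = 6.881 m/s.
Then ω = v/R = 6.881 / 0.067 ≈ 103 rad/s.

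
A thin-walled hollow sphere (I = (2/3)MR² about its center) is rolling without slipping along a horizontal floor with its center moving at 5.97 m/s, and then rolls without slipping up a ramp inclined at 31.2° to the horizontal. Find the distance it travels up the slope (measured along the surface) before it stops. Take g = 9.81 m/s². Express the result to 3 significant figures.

The moment of inertia is (2/3)MR², giving k ≡ I/(MR²) = 2/3.
The rolling condition ω = v/R makes the rotational term ½I(v/R)² = ½kMv², so KE_total = ½(1+k)Mv² = (5/6)Mv².
Setting this equal to Mgh gives the vertical rise h = (1+k)v₀²/(2g) = 1.667×5.97²/(2×9.81) = 3.028 m.
The distance along the slope is d = h/sinθ = 3.028/sin31.2° ≈ 5.84 m.

d ≈ 5.84 m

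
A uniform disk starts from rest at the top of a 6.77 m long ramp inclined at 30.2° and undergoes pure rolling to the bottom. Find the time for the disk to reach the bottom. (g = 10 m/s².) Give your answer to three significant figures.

With I = (1/2)MR², the ratio k = I/(MR²) is 0.5.
Translational: Mg sinθ − f = Ma. Rotational about the CM: fR = Iα = kMRa, so f = kMa.
Hence a = g sinθ/(1+k) = 10×sin30.2°/1.5 = 3.353 m/s².
Starting from rest, L = ½at², so t = √(2L/a) = √(2×6.77/3.353) ≈ 2.01 s.

t ≈ 2.01 s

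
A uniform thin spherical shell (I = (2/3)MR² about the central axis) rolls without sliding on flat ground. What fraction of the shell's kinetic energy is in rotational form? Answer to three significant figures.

The moment of inertia is (2/3)MR², giving k ≡ I/(MR²) = 2/3.
Since ω = v/R, the translational part is ½Mv² and the rotational part is ½I(v/R)² = ½kMv²; the total is ½(1+k)Mv².
The rotational fraction is therefore k/(1+k) = (2/3)/1.667 ≈ 0.400.

fraction ≈ 0.400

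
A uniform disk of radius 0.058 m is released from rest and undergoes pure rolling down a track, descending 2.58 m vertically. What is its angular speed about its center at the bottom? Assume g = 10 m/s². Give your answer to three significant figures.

ω ≈ 101 rad/s

The moment of inertia is (1/2)MR², giving k ≡ I/(MR²) = 0.5.
Pure rolling means v = ωR; then KE = ½Mv² + ½I(v/R)² = ½(1+k)Mv² = (3/4)Mv².
Energy conservation Mgh = ½(1+k)Mv² gives v = √(2gh/(1+k)) = √(2 × 10 × 2.58 / 1.5) = 5.865 m/s.
The angular speed follows from ω = v/R = 5.865/0.058 ≈ 101 rad/s.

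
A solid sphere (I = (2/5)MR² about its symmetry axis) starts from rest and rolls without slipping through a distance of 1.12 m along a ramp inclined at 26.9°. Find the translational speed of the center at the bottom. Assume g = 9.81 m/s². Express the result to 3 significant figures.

v ≈ 2.66 m/s

With I = (2/5)MR², the ratio k = I/(MR²) is 0.4.
Pure rolling means v = ωR; then KE = ½Mv² + ½I(v/R)² = ½(1+k)Mv² = (7/10)Mv².
The vertical drop is h = L sinθ = 1.12 × sin26.9° = 0.5067 m.
Setting Mgh = (7/10)Mv² gives v = √(2gh/(1+k)) = √(2·9.81·0.5067/1.4) ≈ 2.66 m/s.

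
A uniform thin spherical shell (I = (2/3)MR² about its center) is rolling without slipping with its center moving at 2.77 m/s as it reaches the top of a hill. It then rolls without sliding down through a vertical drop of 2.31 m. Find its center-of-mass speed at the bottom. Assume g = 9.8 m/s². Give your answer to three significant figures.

v ≈ 5.90 m/s

The moment of inertia is (2/3)MR², giving k ≡ I/(MR²) = 2/3.
The rolling condition ω = v/R makes the rotational term ½I(v/R)² = ½kMv², so KE_total = ½(1+k)Mv² = (5/6)Mv².
Energy conservation: (5/6)Mv₀² + Mgh = (5/6)Mv², so v² = v₀² + 2gh/(1+k).
v = √(2.77² + 2×9.8×2.31/1.667) = √34.84 ≈ 5.90 m/s.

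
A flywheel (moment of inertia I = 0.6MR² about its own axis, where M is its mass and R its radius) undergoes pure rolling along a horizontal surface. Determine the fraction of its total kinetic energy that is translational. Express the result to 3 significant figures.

The moment of inertia is 0.6MR², giving k ≡ I/(MR²) = 0.6.
Since ω = v/R, the translational part is ½Mv² and the rotational part is ½I(v/R)² = ½kMv²; the total is ½(1+k)Mv².
The translational fraction is therefore 1/(1+k) = 1/1.6 ≈ 0.625.

fraction ≈ 0.625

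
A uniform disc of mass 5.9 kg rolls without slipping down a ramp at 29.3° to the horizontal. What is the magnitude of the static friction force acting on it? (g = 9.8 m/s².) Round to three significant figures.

f ≈ 9.43 N

Here I = (1/2)MR², so the shape factor k = I/(MR²) = 0.5.
Along the incline Mg sinθ − f = Ma, and torque about the center fR = Iα = kMR²(a/R) gives f = kMa.
Combining, a = g sinθ/(1+k) and f = kMa = kMg sinθ/(1+k).
f = 0.5 × 5.9 × 9.8 × sin29.3° / 1.5 ≈ 9.43 N.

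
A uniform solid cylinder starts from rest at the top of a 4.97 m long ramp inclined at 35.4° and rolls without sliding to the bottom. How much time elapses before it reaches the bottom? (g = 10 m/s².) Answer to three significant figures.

t ≈ 1.60 s

Here I = (1/2)MR², so the shape factor k = I/(MR²) = 0.5.
Along the incline Mg sinθ − f = Ma, and torque about the center fR = Iα = kMR²(a/R) gives f = kMa.
Hence a = g sinθ/(1+k) = 10×sin35.4°/1.5 = 3.862 m/s².
Starting from rest, L = ½at², so t = √(2L/a) = √(2×4.97/3.862) ≈ 1.60 s.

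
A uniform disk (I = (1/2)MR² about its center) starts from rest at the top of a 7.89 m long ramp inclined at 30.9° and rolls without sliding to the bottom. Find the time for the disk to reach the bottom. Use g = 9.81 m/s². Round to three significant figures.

t ≈ 2.17 s

Here I = (1/2)MR², so the shape factor k = I/(MR²) = 0.5.
Newton's second law down the slope: Mg sinθ − f = Ma. The torque equation fR = Iα (with α = a/R) gives f = kMa.
Hence a = g sinθ/(1+k) = 9.81×sin30.9°/1.5 = 3.359 m/s².
Starting from rest, L = ½at², so t = √(2L/a) = √(2×7.89/3.359) ≈ 2.17 s.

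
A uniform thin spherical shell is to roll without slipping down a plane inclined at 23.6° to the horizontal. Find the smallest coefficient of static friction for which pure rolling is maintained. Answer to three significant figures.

For this body I = (2/3)MR², i.e. k = I/(MR²) = 2/3.
Newton's second law down the slope: Mg sinθ − f = Ma. The torque equation fR = Iα (with α = a/R) gives f = kMa.
These give a = g sinθ/(1+k) and the required friction f = kMg sinθ/(1+k).
With N = Mg cosθ, the no-slip condition f ≤ μN gives μ_min = f/N = k tanθ/(1+k).
μ_min = (2/3) × tan23.6° / 1.667 ≈ 0.175.

μ_min ≈ 0.175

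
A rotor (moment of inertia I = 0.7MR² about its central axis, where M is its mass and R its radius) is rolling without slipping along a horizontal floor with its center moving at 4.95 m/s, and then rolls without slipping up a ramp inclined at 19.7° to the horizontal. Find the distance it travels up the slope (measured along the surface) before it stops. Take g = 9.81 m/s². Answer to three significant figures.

For this body I = 0.7MR², i.e. k = I/(MR²) = 0.7.
Pure rolling means v = ωR; then KE = ½Mv² + ½I(v/R)² = ½(1+k)Mv² = (17/20)Mv².
Setting this equal to Mgh gives the vertical rise h = (1+k)v₀²/(2g) = 1.7×4.95²/(2×9.81) = 2.123 m.
Along the incline, d = h/sinθ = 2.123/sin19.7° ≈ 6.30 m.

d ≈ 6.30 m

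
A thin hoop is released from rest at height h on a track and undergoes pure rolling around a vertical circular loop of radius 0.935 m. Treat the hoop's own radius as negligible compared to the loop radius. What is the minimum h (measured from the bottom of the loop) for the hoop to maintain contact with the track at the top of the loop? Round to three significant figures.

For this body I = MR², i.e. k = I/(MR²) = 1.
At the top, contact is just lost when gravity alone supplies the centripetal force: Mg = Mv_top²/r, i.e. v_top² = gr.
With ω = v/R, the kinetic energy at speed v is ½(1+k)Mv² = Mv².
Energy conservation from release (height h) to the top (height 2r): Mgh = Mg(2r) + M·gr.
Thus h_min = 2r + (1+k)r/2 = r(2 + 2/2) = 0.935 × 3 ≈ 2.81 m.

h_min ≈ 2.81 m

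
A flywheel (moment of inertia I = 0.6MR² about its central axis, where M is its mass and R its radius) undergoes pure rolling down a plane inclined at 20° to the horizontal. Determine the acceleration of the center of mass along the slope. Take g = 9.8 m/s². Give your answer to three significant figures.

Here I = 0.6MR², so the shape factor k = I/(MR²) = 0.6.
Newton's second law down the slope: Mg sinθ − f = Ma. The torque equation fR = Iα (with α = a/R) gives f = kMa.
Eliminating f: Mg sinθ = (1+k)Ma, so a = g sinθ/(1+k) = 9.8 × sin20° / 1.6 ≈ 2.09 m/s².

a ≈ 2.09 m/s²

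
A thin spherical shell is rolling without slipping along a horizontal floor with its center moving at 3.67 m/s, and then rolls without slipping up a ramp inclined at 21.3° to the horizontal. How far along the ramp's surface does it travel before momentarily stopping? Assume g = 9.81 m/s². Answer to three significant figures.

d ≈ 3.15 m

For this body I = (2/3)MR², i.e. k = I/(MR²) = 2/3.
Pure rolling means v = ωR; then KE = ½Mv² + ½I(v/R)² = ½(1+k)Mv² = (5/6)Mv².
Setting this equal to Mgh gives the vertical rise h = (1+k)v₀²/(2g) = 1.667×3.67²/(2×9.81) = 1.144 m.
Along the incline, d = h/sinθ = 1.144/sin21.3° ≈ 3.15 m.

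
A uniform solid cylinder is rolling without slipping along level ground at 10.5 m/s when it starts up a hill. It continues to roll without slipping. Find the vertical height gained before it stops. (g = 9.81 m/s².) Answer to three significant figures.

The moment of inertia is (1/2)MR², giving k ≡ I/(MR²) = 0.5.
Pure rolling means v = ωR; then KE = ½Mv² + ½I(v/R)² = ½(1+k)Mv² = (3/4)Mv².
All of this converts to potential energy at the highest point: (3/4)Mv₀² = Mgh.
Thus h = (1+k)v₀²/(2g) = 1.5 × 10.5² / (2 × 9.81) ≈ 8.43 m.

h ≈ 8.43 m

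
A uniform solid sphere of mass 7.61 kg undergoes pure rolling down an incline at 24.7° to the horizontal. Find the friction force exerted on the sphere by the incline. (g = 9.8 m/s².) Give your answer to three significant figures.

f ≈ 8.90 N

With I = (2/5)MR², the ratio k = I/(MR²) is 0.4.
Along the incline Mg sinθ − f = Ma, and torque about the center fR = Iα = kMR²(a/R) gives f = kMa.
Combining, a = g sinθ/(1+k) and f = kMa = kMg sinθ/(1+k).
f = 0.4 × 7.61 × 9.8 × sin24.7° / 1.4 ≈ 8.90 N.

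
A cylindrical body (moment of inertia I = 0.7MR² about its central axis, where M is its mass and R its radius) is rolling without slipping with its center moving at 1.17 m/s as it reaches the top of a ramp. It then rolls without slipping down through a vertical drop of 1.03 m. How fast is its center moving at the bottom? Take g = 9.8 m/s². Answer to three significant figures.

The moment of inertia is 0.7MR², giving k ≡ I/(MR²) = 0.7.
Rolling without slipping gives ω = v/R, so the total kinetic energy is ½Mv² + ½Iω² = ½(1+k)Mv² = (17/20)Mv².
Energy conservation: (17/20)Mv₀² + Mgh = (17/20)Mv², so v² = v₀² + 2gh/(1+k).
v = √(1.17² + 2×9.8×1.03/1.7) = √13.24 ≈ 3.64 m/s.

v ≈ 3.64 m/s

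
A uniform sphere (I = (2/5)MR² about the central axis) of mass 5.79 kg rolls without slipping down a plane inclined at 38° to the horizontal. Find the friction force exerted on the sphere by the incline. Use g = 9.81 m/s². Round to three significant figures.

For this body I = (2/5)MR², i.e. k = I/(MR²) = 0.4.
Newton's second law down the slope: Mg sinθ − f = Ma. The torque equation fR = Iα (with α = a/R) gives f = kMa.
Combining, a = g sinθ/(1+k) and f = kMa = kMg sinθ/(1+k).
f = 0.4 × 5.79 × 9.81 × sin38° / 1.4 ≈ 9.99 N.

f ≈ 9.99 N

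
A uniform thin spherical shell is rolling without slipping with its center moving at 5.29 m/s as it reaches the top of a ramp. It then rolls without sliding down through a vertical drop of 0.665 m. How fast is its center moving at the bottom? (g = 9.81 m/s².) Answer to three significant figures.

The moment of inertia is (2/3)MR², giving k ≡ I/(MR²) = 2/3.
Rolling without slipping gives ω = v/R, so the total kinetic energy is ½Mv² + ½Iω² = ½(1+k)Mv² = (5/6)Mv².
Energy conservation: (5/6)Mv₀² + Mgh = (5/6)Mv², so v² = v₀² + 2gh/(1+k).
v = √(5.29² + 2×9.81×0.665/1.667) = √35.81 ≈ 5.98 m/s.

v ≈ 5.98 m/s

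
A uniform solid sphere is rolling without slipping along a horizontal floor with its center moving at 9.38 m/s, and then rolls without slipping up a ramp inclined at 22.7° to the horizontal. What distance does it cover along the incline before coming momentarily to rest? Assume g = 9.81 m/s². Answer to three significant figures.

d ≈ 16.3 m

With I = (2/5)MR², the ratio k = I/(MR²) is 0.4.
Pure rolling means v = ωR; then KE = ½Mv² + ½I(v/R)² = ½(1+k)Mv² = (7/10)Mv².
Setting this equal to Mgh gives the vertical rise h = (1+k)v₀²/(2g) = 1.4×9.38²/(2×9.81) = 6.278 m.
The distance along the slope is d = h/sinθ = 6.278/sin22.7° ≈ 16.3 m.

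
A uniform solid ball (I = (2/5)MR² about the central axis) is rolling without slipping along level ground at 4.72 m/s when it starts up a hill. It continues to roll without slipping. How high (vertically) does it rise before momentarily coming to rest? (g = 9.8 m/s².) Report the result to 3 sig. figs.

The moment of inertia is (2/5)MR², giving k ≡ I/(MR²) = 0.4.
Pure rolling means v = ωR; then KE = ½Mv² + ½I(v/R)² = ½(1+k)Mv² = (7/10)Mv².
At the top the kinetic energy is zero, so (7/10)Mv₀² = Mgh.
Thus h = (1+k)v₀²/(2g) = 1.4 × 4.72² / (2 × 9.8) ≈ 1.59 m.

h ≈ 1.59 m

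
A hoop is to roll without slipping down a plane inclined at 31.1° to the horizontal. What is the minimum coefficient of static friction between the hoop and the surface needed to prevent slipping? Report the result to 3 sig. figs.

μ_min ≈ 0.302

For this body I = MR², i.e. k = I/(MR²) = 1.
Along the incline Mg sinθ − f = Ma, and torque about the center fR = Iα = kMR²(a/R) gives f = kMa.
These give a = g sinθ/(1+k) and the required friction f = kMg sinθ/(1+k).
The normal force is N = Mg cosθ, so μ_min = f/N = k tanθ/(1+k).
μ_min = 1 × tan31.1° / 2 ≈ 0.302.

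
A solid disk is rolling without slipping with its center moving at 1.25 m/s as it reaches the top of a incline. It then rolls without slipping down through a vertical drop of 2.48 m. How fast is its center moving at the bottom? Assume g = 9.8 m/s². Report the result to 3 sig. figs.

The moment of inertia is (1/2)MR², giving k ≡ I/(MR²) = 0.5.
Pure rolling means v = ωR; then KE = ½Mv² + ½I(v/R)² = ½(1+k)Mv² = (3/4)Mv².
Energy conservation: (3/4)Mv₀² + Mgh = (3/4)Mv², so v² = v₀² + 2gh/(1+k).
v = √(1.25² + 2×9.8×2.48/1.5) = √33.97 ≈ 5.83 m/s.

v ≈ 5.83 m/s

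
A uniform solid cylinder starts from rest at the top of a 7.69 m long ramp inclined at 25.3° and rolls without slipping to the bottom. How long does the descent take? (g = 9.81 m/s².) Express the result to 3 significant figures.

t ≈ 2.35 s

With I = (1/2)MR², the ratio k = I/(MR²) is 0.5.
Newton's second law down the slope: Mg sinθ − f = Ma. The torque equation fR = Iα (with α = a/R) gives f = kMa.
Hence a = g sinθ/(1+k) = 9.81×sin25.3°/1.5 = 2.795 m/s².
Starting from rest, L = ½at², so t = √(2L/a) = √(2×7.69/2.795) ≈ 2.35 s.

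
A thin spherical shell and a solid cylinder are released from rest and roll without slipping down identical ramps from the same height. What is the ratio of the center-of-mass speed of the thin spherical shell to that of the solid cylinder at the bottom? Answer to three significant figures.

Each satisfies Mgh = ½(1+k)Mv² with k = I/(MR²), so v ∝ 1/√(1+k).
For the thin spherical shell k = 2/3; for the solid cylinder k = 0.5.
v₁/v₂ = √((1+k₂)/(1+k₁)) = √(1.5/1.667) ≈ 0.949.

v_ratio ≈ 0.949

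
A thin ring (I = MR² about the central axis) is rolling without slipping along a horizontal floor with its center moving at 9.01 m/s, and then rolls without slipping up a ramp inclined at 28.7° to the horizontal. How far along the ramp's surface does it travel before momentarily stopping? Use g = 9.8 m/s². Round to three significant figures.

d ≈ 17.2 m

With I = MR², the ratio k = I/(MR²) is 1.
Rolling without slipping gives ω = v/R, so the total kinetic energy is ½Mv² + ½Iω² = ½(1+k)Mv² = Mv².
Setting this equal to Mgh gives the vertical rise h = (1+k)v₀²/(2g) = 2×9.01²/(2×9.8) = 8.284 m.
Along the incline, d = h/sinθ = 8.284/sin28.7° ≈ 17.2 m.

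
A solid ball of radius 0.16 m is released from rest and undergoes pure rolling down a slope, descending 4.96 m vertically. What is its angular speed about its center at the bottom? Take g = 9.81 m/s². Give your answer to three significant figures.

With I = (2/5)MR², the ratio k = I/(MR²) is 0.4.
The rolling condition ω = v/R makes the rotational term ½I(v/R)² = ½kMv², so KE_total = ½(1+k)Mv² = (7/10)Mv².
Energy conservation Mgh = ½(1+k)Mv² gives v = √(2gh/(1+k)) = √(2 × 9.81 × 4.96 / 1.4) = 8.337 m/s.
The angular speed follows from ω = v/R = 8.337/0.16 ≈ 52.1 rad/s.

ω ≈ 52.1 rad/s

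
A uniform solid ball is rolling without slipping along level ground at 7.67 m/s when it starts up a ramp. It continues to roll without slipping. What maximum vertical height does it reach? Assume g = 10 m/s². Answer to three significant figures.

With I = (2/5)MR², the ratio k = I/(MR²) is 0.4.
The rolling condition ω = v/R makes the rotational term ½I(v/R)² = ½kMv², so KE_total = ½(1+k)Mv² = (7/10)Mv².
All of this converts to potential energy at the highest point: (7/10)Mv₀² = Mgh.
Thus h = (1+k)v₀²/(2g) = 1.4 × 7.67² / (2 × 10) ≈ 4.12 m.

h ≈ 4.12 m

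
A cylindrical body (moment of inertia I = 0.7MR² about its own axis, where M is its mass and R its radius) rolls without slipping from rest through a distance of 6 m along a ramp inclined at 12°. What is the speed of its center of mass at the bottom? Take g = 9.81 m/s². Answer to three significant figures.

Here I = 0.7MR², so the shape factor k = I/(MR²) = 0.7.
Rolling without slipping gives ω = v/R, so the total kinetic energy is ½Mv² + ½Iω² = ½(1+k)Mv² = (17/20)Mv².
The vertical drop is h = L sinθ = 6 × sin12° = 1.247 m.
Setting Mgh = (17/20)Mv² gives v = √(2gh/(1+k)) = √(2·9.81·1.247/1.7) ≈ 3.79 m/s.

v ≈ 3.79 m/s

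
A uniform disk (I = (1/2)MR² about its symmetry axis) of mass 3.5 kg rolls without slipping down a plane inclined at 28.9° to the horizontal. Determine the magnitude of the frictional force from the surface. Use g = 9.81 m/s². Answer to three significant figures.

f ≈ 5.53 N

The moment of inertia is (1/2)MR², giving k ≡ I/(MR²) = 0.5.
Translational: Mg sinθ − f = Ma. Rotational about the CM: fR = Iα = kMRa, so f = kMa.
Combining, a = g sinθ/(1+k) and f = kMa = kMg sinθ/(1+k).
f = 0.5 × 3.5 × 9.81 × sin28.9° / 1.5 ≈ 5.53 N.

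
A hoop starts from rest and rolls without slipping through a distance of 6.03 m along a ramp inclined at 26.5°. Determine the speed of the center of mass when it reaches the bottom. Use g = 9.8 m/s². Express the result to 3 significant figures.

v ≈ 5.13 m/s

Here I = MR², so the shape factor k = I/(MR²) = 1.
The rolling condition ω = v/R makes the rotational term ½I(v/R)² = ½kMv², so KE_total = ½(1+k)Mv² = Mv².
The vertical drop is h = L sinθ = 6.03 × sin26.5° = 2.691 m.
Energy conservation: Mgh = Mv², so v = √(2gh/(1+k)) = √(2 × 9.8 × 2.691 / 2) ≈ 5.13 m/s.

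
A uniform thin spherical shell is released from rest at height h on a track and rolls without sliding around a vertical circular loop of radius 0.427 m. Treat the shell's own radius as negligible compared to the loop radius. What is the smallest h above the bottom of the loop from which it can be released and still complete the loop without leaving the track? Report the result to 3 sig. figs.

h_min ≈ 1.21 m

The moment of inertia is (2/3)MR², giving k ≡ I/(MR²) = 2/3.
At the top, contact is just lost when gravity alone supplies the centripetal force: Mg = Mv_top²/r, i.e. v_top² = gr.
With ω = v/R, the kinetic energy at speed v is ½(1+k)Mv² = (5/6)Mv².
Energy conservation from release (height h) to the top (height 2r): Mgh = Mg(2r) + (5/6)M·gr.
Thus h_min = 2r + (1+k)r/2 = r(2 + 1.667/2) = 0.427 × 2.833 ≈ 1.21 m.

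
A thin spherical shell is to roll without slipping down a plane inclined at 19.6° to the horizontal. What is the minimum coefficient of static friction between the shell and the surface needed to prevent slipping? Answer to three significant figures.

With I = (2/3)MR², the ratio k = I/(MR²) is 2/3.
Newton's second law down the slope: Mg sinθ − f = Ma. The torque equation fR = Iα (with α = a/R) gives f = kMa.
These give a = g sinθ/(1+k) and the required friction f = kMg sinθ/(1+k).
With N = Mg cosθ, the no-slip condition f ≤ μN gives μ_min = f/N = k tanθ/(1+k).
μ_min = (2/3) × tan19.6° / 1.667 ≈ 0.142.

μ_min ≈ 0.142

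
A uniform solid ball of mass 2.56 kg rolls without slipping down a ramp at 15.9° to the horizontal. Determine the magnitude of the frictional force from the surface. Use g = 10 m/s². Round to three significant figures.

The moment of inertia is (2/5)MR², giving k ≡ I/(MR²) = 0.4.
Translational: Mg sinθ − f = Ma. Rotational about the CM: fR = Iα = kMRa, so f = kMa.
Combining, a = g sinθ/(1+k) and f = kMa = kMg sinθ/(1+k).
f = 0.4 × 2.56 × 10 × sin15.9° / 1.4 ≈ 2.00 N.

f ≈ 2.00 N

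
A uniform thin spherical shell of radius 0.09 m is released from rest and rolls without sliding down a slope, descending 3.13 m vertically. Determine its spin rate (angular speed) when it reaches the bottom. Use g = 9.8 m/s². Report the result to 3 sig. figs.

With I = (2/3)MR², the ratio k = I/(MR²) is 2/3.
Rolling without slipping gives ω = v/R, so the total kinetic energy is ½Mv² + ½Iω² = ½(1+k)Mv² = (5/6)Mv².
Energy conservation Mgh = ½(1+k)Mv² gives v = √(2gh/(1+k)) = √(2 × 9.8 × 3.13 / 1.667) = 6.067 m/s.
Then ω = v/R = 6.067 / 0.09 ≈ 67.4 rad/s.

ω ≈ 67.4 rad/s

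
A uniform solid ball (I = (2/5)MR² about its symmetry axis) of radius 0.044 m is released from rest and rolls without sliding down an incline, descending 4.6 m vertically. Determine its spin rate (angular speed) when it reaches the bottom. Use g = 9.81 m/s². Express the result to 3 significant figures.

ω ≈ 182 rad/s

The moment of inertia is (2/5)MR², giving k ≡ I/(MR²) = 0.4.
Since it rolls without slipping, ω = v/R and KE = ½Mv² + ½Iω² = ½(1+k)Mv² = (7/10)Mv².
Energy conservation Mgh = ½(1+k)Mv² gives v = √(2gh/(1+k)) = √(2 × 9.81 × 4.6 / 1.4) = 8.029 m/s.
The angular speed follows from ω = v/R = 8.029/0.044 ≈ 182 rad/s.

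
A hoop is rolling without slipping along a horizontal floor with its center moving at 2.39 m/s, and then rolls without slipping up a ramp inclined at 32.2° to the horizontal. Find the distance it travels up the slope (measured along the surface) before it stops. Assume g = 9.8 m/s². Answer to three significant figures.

With I = MR², the ratio k = I/(MR²) is 1.
The rolling condition ω = v/R makes the rotational term ½I(v/R)² = ½kMv², so KE_total = ½(1+k)Mv² = Mv².
Setting this equal to Mgh gives the vertical rise h = (1+k)v₀²/(2g) = 2×2.39²/(2×9.8) = 0.5829 m.
Along the incline, d = h/sinθ = 0.5829/sin32.2° ≈ 1.09 m.

d ≈ 1.09 m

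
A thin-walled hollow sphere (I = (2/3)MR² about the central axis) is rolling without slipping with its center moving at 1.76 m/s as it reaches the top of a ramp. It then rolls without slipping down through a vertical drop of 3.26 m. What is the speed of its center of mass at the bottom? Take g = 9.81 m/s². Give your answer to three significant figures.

v ≈ 6.44 m/s

With I = (2/3)MR², the ratio k = I/(MR²) is 2/3.
The rolling condition ω = v/R makes the rotational term ½I(v/R)² = ½kMv², so KE_total = ½(1+k)Mv² = (5/6)Mv².
Conserving energy between top and bottom: (5/6)Mv² = (5/6)Mv₀² + Mgh, hence v² = v₀² + 2gh/(1+k).
v = √(1.76² + 2×9.81×3.26/1.667) = √41.47 ≈ 6.44 m/s.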